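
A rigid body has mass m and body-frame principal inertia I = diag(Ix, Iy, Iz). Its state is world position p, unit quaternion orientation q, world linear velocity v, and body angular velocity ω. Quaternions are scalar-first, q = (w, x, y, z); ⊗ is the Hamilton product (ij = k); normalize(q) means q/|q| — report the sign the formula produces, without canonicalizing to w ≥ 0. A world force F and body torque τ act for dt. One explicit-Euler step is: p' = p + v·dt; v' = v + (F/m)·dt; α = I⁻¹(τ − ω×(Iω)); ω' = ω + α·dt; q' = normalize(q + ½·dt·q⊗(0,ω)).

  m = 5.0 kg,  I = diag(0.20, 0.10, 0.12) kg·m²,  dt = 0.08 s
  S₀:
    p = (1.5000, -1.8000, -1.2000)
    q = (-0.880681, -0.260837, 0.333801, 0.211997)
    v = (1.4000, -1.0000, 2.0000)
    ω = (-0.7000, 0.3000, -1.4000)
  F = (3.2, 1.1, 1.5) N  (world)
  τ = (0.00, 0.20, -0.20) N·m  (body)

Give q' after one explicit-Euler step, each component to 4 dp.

q⊗(0,ω) = (0.0140696, 0.0855562, -0.7777740, 1.3883630)
q + ½dt·q⊗(0,ω), renormalized = (-0.8783, -0.2569, 0.3021, 0.2670)

q' = (-0.8783, -0.2569, 0.3021, 0.2670)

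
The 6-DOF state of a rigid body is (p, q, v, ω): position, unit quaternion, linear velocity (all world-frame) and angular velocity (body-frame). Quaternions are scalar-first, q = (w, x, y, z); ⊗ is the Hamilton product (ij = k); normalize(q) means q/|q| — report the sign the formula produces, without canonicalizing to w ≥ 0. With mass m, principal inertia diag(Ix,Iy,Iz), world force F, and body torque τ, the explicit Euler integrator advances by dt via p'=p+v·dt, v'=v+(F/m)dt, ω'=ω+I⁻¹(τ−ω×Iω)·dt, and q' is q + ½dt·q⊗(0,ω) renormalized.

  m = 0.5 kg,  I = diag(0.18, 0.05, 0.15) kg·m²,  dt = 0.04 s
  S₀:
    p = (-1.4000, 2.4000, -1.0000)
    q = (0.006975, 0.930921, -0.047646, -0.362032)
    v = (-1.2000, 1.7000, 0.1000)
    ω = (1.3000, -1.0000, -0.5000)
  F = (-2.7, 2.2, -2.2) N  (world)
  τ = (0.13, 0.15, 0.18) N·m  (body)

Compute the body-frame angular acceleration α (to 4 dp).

ω×(Iω) gyroscopic = (0.0500, -0.0195, 0.1690)
angular accel α = (0.4444, 3.3900, 0.0733)

α = (0.4444, 3.3900, 0.0733)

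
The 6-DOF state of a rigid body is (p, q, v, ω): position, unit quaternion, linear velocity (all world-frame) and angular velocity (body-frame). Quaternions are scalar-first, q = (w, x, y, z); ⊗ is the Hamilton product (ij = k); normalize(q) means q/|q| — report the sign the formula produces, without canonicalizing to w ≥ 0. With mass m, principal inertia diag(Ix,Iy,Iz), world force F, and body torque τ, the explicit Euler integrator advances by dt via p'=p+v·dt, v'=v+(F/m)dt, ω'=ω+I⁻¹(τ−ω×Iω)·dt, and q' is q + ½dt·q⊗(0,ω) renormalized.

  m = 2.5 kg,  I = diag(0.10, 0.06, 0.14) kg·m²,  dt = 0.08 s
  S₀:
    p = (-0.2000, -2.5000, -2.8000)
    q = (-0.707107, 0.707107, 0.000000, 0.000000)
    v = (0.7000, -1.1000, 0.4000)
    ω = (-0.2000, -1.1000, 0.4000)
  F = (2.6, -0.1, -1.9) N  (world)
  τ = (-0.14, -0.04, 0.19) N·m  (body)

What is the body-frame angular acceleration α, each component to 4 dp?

ω×(Iω) gyroscopic = (-0.0352, 0.0032, -0.0088)
α = I⁻¹(τ − ω×Iω) = (-1.0480, -0.7200, 1.4200)

α = (-1.0480, -0.7200, 1.4200)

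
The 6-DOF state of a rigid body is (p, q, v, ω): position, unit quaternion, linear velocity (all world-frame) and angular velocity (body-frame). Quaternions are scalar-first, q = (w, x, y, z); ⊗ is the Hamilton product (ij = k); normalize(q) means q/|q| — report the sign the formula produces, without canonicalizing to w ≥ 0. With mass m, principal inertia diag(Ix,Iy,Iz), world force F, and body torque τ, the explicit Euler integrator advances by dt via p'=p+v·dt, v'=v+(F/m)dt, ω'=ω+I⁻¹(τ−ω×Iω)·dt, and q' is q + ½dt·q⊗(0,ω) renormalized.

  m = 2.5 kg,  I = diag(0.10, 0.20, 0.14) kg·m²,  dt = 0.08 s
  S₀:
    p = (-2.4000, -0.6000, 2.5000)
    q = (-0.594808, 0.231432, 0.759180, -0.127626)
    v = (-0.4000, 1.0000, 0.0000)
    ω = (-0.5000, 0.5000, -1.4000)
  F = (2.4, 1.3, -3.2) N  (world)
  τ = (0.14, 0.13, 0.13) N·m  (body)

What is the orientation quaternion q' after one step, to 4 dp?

q' = (-0.6113, 0.2030, 0.7613, -0.0744)

q⊗(0,ω) = (-0.4425504, -0.7016350, 0.0904138, 1.3280372)
q + ½dt·q⊗(0,ω), renormalized = (-0.6113, 0.2030, 0.7613, -0.0744)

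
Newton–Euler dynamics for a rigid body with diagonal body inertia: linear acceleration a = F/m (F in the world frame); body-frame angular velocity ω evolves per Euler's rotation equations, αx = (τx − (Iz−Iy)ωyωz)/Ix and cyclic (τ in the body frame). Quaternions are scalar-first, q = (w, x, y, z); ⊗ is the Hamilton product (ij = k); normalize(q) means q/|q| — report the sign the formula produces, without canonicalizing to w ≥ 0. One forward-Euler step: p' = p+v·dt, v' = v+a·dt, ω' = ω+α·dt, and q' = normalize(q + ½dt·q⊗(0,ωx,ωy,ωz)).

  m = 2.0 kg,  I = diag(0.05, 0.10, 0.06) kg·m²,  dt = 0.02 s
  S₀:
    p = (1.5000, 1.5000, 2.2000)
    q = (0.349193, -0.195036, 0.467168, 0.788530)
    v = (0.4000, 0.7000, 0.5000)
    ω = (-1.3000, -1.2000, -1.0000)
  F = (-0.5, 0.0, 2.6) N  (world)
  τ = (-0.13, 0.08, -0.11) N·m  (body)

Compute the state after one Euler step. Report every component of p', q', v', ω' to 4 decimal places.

new position p' = (1.5080, 1.5140, 2.2100)
new velocity v' = (0.3950, 0.7000, 0.5260)
gyro term ω×Iω = (-0.0480, -0.0130, 0.0780)
(τ − ω×Iω)/I = (-1.6400, 0.9300, -3.1333)
ω + α·dt = (-1.3328, -1.1814, -1.0627)
q⊗(0,ω) = (1.0955848, 0.0251171, -1.6391566, 0.4921686)
updated quaternion q' = (0.3601, -0.1947, 0.4507, 0.7933)

p' = (1.5080, 1.5140, 2.2100)
q' = (0.3601, -0.1947, 0.4507, 0.7933)
v' = (0.3950, 0.7000, 0.5260)
ω' = (-1.3328, -1.1814, -1.0627)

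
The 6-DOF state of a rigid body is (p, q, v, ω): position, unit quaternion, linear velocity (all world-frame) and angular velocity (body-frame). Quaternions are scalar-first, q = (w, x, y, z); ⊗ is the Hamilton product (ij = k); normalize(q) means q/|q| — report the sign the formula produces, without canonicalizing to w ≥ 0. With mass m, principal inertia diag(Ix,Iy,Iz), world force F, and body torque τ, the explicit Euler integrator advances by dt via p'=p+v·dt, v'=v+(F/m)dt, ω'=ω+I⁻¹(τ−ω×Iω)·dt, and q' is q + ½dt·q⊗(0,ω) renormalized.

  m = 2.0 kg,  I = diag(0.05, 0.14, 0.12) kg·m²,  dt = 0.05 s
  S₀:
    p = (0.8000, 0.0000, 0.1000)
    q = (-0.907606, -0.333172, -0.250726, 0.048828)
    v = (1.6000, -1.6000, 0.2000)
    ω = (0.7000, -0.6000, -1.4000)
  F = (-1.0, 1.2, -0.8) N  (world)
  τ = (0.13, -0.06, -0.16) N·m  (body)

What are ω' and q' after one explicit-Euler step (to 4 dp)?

ω' = (0.8468, -0.6459, -1.4509)
q' = (-0.9030, -0.3392, -0.2477, 0.0899)

precession coupling ω×(Iω) = (-0.0168, 0.0686, -0.0378)
α = I⁻¹(τ − ω×Iω) = (2.9360, -0.9186, -1.0183)
new body rate ω' = (0.8468, -0.6459, -1.4509)
q⊗(0,ω) = (0.1511440, -0.2550110, 0.1123024, 1.6460598)
q + ½dt·q⊗(0,ω), renormalized = (-0.9030, -0.3392, -0.2477, 0.0899)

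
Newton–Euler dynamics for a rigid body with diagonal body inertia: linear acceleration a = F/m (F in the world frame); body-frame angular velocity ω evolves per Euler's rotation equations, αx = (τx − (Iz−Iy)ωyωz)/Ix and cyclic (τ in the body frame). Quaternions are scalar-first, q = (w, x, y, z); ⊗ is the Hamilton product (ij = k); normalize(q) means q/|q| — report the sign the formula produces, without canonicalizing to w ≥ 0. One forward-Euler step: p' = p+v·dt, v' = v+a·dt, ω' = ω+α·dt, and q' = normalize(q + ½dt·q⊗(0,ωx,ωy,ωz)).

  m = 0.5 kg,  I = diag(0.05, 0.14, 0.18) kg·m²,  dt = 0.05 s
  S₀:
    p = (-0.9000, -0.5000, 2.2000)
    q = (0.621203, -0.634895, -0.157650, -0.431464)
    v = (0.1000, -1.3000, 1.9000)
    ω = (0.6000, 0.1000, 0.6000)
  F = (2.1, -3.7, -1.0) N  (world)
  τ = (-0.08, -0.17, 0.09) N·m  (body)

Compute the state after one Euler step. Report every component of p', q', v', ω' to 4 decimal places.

linear accel F/m = (4.2000, -7.4000, -2.0000)
new position p' = (-0.8950, -0.5650, 2.2950)
v + (F/m)dt = (0.3100, -1.6700, 1.8000)
ω×(Iω) gyroscopic = (0.0024, -0.0468, 0.0054)
angular accel α = (-1.6480, -0.8800, 0.4700)
new body rate ω' = (0.5176, 0.0560, 0.6235)
q⊗(0,ω) = (0.6555804, 0.3212782, 0.1841789, 0.4038223)
q' = normalize(q + ½dt·q⊗(0,ω)) = (0.6374, -0.6267, -0.1530, -0.4213)

p' = (-0.8950, -0.5650, 2.2950)
q' = (0.6374, -0.6267, -0.1530, -0.4213)
v' = (0.3100, -1.6700, 1.8000)
ω' = (0.5176, 0.0560, 0.6235)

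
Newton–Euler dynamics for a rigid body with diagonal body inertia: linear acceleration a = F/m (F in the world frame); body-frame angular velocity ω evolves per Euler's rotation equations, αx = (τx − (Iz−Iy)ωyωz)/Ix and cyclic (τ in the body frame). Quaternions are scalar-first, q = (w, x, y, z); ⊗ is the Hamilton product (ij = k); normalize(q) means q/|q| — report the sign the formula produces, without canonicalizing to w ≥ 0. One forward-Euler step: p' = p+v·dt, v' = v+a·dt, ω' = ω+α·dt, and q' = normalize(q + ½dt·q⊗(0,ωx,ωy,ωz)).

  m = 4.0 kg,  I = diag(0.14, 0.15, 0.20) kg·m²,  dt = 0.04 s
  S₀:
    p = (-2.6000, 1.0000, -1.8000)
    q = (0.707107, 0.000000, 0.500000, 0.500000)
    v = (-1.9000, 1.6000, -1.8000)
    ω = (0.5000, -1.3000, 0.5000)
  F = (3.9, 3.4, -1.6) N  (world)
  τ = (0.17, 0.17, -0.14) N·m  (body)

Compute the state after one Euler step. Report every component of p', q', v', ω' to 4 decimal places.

p' = (-2.6760, 1.0640, -1.8720)
q' = (0.7148, 0.0251, 0.4864, 0.5019)
v' = (-1.8610, 1.6340, -1.8160)
ω' = (0.5579, -1.2507, 0.4733)

(τ − ω×Iω)/I = (1.4464, 1.2333, -0.6675)
new body rate ω' = (0.5579, -1.2507, 0.4733)
q⊗(0,ω) = (0.4000000, 1.2535535, -0.6692391, 0.1035535)
updated quaternion q' = (0.7148, 0.0251, 0.4864, 0.5019)
a = F/m = (0.9750, 0.8500, -0.4000)
new position p' = (-2.6760, 1.0640, -1.8720)
new velocity v' = (-1.8610, 1.6340, -1.8160)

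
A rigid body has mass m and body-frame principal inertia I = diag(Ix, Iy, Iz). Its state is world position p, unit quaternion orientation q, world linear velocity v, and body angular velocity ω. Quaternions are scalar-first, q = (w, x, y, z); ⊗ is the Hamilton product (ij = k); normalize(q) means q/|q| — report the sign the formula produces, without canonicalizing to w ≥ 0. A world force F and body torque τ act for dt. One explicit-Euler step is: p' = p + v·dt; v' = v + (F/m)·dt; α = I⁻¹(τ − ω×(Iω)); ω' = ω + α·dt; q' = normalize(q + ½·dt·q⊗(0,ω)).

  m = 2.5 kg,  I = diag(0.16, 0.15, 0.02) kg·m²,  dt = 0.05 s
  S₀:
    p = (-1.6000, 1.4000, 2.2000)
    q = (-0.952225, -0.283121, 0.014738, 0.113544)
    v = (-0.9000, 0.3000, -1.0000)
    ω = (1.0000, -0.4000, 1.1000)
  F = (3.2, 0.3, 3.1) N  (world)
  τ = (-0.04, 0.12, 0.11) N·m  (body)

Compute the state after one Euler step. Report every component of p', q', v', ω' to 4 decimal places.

precession coupling ω×(Iω) = (0.0572, 0.1540, 0.0040)
α = I⁻¹(τ − ω×Iω) = (-0.6075, -0.2267, 5.3000)
ω' = ω + α·dt = (0.9696, -0.4113, 1.3650)
q⊗(0,ω) = (0.1641178, -0.8905956, 0.8058671, -0.9489371)
q + ½dt·q⊗(0,ω), renormalized = (-0.9474, -0.3052, 0.0349, 0.0898)
linear accel F/m = (1.2800, 0.1200, 1.2400)
new position p' = (-1.6450, 1.4150, 2.1500)
new velocity v' = (-0.8360, 0.3060, -0.9380)

p' = (-1.6450, 1.4150, 2.1500)
q' = (-0.9474, -0.3052, 0.0349, 0.0898)
v' = (-0.8360, 0.3060, -0.9380)
ω' = (0.9696, -0.4113, 1.3650)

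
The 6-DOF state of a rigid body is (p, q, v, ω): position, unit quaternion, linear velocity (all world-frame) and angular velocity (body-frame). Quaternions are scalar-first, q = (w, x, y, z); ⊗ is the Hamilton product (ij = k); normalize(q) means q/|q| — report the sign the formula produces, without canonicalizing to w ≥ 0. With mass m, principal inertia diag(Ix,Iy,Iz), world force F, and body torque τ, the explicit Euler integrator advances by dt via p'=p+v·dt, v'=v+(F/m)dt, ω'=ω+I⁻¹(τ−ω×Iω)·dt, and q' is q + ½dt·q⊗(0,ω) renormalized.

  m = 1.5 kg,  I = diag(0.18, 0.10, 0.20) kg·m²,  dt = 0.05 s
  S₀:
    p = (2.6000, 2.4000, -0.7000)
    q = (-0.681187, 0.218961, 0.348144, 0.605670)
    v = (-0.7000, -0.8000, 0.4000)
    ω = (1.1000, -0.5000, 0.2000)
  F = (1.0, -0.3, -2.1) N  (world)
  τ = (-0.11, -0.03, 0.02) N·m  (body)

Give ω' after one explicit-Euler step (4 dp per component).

ω×(Iω) gyroscopic = (-0.0100, -0.0044, 0.0440)
(τ − ω×Iω)/I = (-0.5556, -0.2560, -0.1200)
new body rate ω' = (1.0722, -0.5128, 0.1940)

ω' = (1.0722, -0.5128, 0.1940)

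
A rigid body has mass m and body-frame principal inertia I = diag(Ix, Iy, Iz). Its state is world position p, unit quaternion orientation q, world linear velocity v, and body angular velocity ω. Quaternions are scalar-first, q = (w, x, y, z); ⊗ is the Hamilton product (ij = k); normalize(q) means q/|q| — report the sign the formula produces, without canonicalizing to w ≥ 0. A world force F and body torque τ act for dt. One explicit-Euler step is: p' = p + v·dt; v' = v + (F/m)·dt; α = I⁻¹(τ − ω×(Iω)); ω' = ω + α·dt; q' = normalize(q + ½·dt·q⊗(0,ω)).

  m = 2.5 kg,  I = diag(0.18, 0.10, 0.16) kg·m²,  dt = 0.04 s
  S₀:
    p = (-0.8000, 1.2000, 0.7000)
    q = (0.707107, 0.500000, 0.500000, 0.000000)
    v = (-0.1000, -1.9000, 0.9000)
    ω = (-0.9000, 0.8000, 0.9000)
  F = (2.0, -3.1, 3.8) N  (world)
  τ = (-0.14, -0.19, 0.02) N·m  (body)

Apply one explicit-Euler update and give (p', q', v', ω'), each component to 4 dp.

p' = (-0.8040, 1.1240, 0.7360)
q' = (0.7078, 0.4960, 0.5021, 0.0297)
v' = (-0.0680, -1.9496, 0.9608)
ω' = (-0.9407, 0.7305, 0.8906)

gyro term ω×Iω = (0.0432, -0.0162, 0.0576)
α = I⁻¹(τ − ω×Iω) = (-1.0178, -1.7380, -0.2350)
ω + α·dt = (-0.9407, 0.7305, 0.8906)
2q̇ = q⊗(0,ω) = (0.0500000, -0.1863963, 0.1156856, 1.4863963)
q' = normalize(q + ½dt·q⊗(0,ω)) = (0.7078, 0.4960, 0.5021, 0.0297)
a = F/m = (0.8000, -1.2400, 1.5200)
p' = p + v·dt = (-0.8040, 1.1240, 0.7360)
v + (F/m)dt = (-0.0680, -1.9496, 0.9608)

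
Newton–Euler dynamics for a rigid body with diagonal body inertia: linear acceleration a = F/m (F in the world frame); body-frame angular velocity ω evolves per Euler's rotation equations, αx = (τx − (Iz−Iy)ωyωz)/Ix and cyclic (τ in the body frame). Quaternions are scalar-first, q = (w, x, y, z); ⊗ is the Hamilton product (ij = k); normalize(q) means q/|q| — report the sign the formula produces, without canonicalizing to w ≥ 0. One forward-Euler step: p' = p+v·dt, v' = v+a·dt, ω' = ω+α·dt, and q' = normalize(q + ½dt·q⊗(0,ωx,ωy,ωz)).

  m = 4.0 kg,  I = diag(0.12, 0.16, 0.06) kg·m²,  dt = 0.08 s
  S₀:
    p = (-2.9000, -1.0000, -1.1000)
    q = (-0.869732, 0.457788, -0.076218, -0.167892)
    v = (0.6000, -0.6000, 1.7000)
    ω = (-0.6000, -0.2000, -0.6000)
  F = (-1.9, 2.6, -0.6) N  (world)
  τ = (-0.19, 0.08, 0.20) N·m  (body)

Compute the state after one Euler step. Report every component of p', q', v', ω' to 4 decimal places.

precession coupling ω×(Iω) = (-0.0120, 0.0216, 0.0048)
(τ − ω×Iω)/I = (-1.4833, 0.3650, 3.2533)
ω + α·dt = (-0.7187, -0.1708, -0.3397)
q⊗(0,ω) = (0.1586940, 0.5339916, 0.5493544, 0.3845508)
updated quaternion q' = (-0.8629, 0.4789, -0.0542, -0.1524)
linear accel F/m = (-0.4750, 0.6500, -0.1500)
p + v·dt = (-2.8520, -1.0480, -0.9640)
new velocity v' = (0.5620, -0.5480, 1.6880)

p' = (-2.8520, -1.0480, -0.9640)
q' = (-0.8629, 0.4789, -0.0542, -0.1524)
v' = (0.5620, -0.5480, 1.6880)
ω' = (-0.7187, -0.1708, -0.3397)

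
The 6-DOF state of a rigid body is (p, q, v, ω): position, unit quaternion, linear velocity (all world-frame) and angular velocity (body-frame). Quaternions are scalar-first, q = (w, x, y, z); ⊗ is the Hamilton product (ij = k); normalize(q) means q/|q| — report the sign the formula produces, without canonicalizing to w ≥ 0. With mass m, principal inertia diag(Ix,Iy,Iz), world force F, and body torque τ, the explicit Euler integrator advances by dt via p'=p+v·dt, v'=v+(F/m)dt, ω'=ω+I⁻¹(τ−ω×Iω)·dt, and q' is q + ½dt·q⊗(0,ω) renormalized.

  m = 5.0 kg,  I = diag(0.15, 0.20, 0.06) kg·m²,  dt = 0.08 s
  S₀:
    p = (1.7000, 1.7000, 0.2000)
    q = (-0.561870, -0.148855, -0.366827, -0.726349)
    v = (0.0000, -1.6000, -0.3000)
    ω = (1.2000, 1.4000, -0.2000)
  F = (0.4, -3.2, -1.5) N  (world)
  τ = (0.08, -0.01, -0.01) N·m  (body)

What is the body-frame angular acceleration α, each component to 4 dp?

ω×(Iω) gyroscopic = (0.0392, -0.0216, 0.0840)
α = I⁻¹(τ − ω×Iω) = (0.2720, 0.0580, -1.5667)

α = (0.2720, 0.0580, -1.5667)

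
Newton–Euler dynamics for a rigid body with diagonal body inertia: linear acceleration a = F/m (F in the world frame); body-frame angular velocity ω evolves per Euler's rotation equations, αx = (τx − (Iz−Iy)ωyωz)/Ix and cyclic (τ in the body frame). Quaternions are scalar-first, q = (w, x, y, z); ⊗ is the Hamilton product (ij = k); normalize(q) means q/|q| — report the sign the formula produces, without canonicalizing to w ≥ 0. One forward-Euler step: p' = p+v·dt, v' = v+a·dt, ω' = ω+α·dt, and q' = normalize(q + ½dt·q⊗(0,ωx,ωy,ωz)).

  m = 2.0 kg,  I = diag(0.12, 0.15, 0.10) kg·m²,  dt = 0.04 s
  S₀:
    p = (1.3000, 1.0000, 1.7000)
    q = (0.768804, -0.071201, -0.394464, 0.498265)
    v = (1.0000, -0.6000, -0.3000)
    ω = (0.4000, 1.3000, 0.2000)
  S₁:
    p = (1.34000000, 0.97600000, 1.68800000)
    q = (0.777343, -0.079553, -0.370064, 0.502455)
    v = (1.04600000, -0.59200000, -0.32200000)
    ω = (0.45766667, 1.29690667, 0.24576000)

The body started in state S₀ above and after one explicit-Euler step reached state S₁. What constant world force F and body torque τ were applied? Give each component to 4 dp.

v₁ − v₀ = (0.04600000, 0.00800000, -0.02200000)
F = m·Δv/dt = (2.3000, 0.4000, -1.1000)
Δω = ω₁−ω₀ = (0.05766667, -0.00309333, 0.04576000)
precession coupling = (-0.0130, 0.0016, 0.0156)
I·α + gyro = (0.1600, -0.0100, 0.1300)

F = (2.3000, 0.4000, -1.1000)
τ = (0.1600, -0.0100, 0.1300)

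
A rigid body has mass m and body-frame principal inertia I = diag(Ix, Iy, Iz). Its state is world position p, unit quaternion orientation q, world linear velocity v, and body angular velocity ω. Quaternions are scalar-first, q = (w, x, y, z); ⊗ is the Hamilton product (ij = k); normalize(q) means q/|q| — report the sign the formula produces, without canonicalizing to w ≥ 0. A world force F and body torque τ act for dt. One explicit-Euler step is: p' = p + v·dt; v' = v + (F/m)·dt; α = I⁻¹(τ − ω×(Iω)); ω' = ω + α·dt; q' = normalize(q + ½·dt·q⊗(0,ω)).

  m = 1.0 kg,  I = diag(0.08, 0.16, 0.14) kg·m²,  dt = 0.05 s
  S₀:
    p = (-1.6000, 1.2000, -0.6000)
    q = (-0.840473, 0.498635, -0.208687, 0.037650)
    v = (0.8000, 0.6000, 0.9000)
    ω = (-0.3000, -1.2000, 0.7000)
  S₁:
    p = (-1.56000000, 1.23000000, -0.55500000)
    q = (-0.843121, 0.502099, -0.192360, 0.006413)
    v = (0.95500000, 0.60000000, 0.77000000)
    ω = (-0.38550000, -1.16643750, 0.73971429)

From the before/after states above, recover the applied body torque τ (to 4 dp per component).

τ = (-0.1200, 0.1200, 0.1400)

ω₁ − ω₀ = (-0.08550000, 0.03356250, 0.03971429)
ω₀×(Iω₀) = (0.0168, 0.0126, 0.0288)
τ = I·(Δω/dt) + ω₀×(Iω₀) = (-0.1200, 0.1200, 0.1400)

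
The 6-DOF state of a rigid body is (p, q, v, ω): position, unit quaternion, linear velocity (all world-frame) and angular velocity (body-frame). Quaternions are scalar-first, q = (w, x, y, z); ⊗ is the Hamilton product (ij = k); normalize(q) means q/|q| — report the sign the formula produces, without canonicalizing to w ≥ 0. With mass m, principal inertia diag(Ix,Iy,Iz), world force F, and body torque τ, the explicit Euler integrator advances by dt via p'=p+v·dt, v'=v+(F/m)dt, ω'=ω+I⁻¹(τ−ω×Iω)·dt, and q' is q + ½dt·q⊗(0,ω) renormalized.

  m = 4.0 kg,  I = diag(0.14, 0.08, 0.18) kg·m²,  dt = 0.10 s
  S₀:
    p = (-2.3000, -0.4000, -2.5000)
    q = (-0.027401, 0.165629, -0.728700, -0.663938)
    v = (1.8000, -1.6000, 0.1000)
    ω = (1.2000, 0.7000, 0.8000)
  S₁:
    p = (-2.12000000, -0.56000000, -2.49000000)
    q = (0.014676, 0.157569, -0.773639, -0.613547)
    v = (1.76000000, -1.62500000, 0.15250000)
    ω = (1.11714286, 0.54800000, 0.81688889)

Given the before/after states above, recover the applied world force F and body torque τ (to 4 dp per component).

velocity change Δv = (-0.04000000, -0.02500000, 0.05250000)
applied force F = (-1.6000, -1.0000, 2.1000)
rate change Δω = (-0.08285714, -0.15200000, 0.01688889)
τ = I·(Δω/dt) + ω₀×(Iω₀) = (-0.0600, -0.1600, -0.0200)

F = (-1.6000, -1.0000, 2.1000)
τ = (-0.0600, -0.1600, -0.0200)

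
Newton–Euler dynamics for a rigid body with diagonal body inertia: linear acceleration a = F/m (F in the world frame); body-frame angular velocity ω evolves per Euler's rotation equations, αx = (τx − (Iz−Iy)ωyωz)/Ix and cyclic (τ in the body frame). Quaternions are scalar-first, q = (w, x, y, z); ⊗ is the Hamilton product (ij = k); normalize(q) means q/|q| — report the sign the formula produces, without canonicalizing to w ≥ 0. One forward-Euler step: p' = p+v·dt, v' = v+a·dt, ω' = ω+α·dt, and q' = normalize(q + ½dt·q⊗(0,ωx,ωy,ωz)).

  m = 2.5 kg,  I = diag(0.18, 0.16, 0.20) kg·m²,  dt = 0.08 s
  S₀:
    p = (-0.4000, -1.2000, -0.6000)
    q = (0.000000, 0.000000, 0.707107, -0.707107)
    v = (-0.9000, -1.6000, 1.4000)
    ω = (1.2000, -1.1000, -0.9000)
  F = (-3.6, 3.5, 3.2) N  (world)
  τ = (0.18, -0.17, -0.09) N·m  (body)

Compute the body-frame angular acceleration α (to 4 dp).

α = (0.7800, -1.1975, -0.5820)

gyro term ω×Iω = (0.0396, 0.0216, 0.0264)
(τ − ω×Iω)/I = (0.7800, -1.1975, -0.5820)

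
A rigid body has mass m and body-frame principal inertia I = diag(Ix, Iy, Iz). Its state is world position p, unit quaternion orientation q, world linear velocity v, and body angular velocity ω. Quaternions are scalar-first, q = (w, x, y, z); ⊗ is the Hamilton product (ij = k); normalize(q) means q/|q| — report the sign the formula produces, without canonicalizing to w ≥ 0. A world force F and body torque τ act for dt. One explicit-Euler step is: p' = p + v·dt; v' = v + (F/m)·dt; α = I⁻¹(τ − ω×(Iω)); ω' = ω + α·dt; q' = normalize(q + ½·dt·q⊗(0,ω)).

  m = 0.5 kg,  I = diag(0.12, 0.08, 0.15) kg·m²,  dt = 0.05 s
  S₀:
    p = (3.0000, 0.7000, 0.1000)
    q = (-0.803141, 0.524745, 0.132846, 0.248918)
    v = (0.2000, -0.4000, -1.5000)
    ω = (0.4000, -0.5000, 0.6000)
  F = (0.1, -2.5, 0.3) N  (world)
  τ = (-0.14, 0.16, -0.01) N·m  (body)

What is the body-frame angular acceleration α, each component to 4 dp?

ω×(Iω) gyroscopic = (-0.0210, -0.0072, 0.0080)
angular accel α = (-0.9917, 2.0900, -0.1200)

α = (-0.9917, 2.0900, -0.1200)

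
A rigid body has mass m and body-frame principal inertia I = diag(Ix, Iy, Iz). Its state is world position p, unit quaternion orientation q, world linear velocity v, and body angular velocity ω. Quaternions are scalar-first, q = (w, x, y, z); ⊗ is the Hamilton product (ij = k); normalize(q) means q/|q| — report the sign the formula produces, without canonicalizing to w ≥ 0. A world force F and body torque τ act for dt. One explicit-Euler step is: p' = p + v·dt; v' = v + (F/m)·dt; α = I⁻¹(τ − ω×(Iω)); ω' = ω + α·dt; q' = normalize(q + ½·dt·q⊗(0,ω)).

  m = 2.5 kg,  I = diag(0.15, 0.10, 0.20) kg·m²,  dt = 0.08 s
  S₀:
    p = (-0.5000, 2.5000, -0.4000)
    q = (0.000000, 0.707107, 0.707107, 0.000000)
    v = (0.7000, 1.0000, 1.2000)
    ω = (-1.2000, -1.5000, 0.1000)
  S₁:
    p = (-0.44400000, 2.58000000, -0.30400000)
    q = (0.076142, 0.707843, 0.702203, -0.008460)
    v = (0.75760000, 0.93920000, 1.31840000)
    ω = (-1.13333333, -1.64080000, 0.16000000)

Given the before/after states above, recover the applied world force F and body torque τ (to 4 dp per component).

Δω = ω₁−ω₀ = (0.06666667, -0.14080000, 0.06000000)
I·α + gyro = (0.1100, -0.1700, 0.0600)
Δv = v₁−v₀ = (0.05760000, -0.06080000, 0.11840000)
F = m·Δv/dt = (1.8000, -1.9000, 3.7000)

F = (1.8000, -1.9000, 3.7000)
τ = (0.1100, -0.1700, 0.0600)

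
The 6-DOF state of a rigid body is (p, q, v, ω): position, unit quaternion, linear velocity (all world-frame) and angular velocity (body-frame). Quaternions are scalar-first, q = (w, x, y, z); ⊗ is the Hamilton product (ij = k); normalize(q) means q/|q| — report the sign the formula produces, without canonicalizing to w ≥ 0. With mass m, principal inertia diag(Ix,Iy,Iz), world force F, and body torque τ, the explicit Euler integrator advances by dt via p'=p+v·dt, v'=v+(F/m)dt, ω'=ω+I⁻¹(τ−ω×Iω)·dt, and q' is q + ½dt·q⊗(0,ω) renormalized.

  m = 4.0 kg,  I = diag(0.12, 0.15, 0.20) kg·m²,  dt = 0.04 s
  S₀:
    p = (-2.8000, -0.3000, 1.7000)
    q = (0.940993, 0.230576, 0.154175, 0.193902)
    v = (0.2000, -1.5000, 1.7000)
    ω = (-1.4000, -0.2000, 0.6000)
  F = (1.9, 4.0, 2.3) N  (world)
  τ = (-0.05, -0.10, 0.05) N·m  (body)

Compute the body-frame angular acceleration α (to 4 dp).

α = (-0.3667, -1.1147, 0.2080)

precession coupling ω×(Iω) = (-0.0060, 0.0672, 0.0084)
angular accel α = (-0.3667, -1.1147, 0.2080)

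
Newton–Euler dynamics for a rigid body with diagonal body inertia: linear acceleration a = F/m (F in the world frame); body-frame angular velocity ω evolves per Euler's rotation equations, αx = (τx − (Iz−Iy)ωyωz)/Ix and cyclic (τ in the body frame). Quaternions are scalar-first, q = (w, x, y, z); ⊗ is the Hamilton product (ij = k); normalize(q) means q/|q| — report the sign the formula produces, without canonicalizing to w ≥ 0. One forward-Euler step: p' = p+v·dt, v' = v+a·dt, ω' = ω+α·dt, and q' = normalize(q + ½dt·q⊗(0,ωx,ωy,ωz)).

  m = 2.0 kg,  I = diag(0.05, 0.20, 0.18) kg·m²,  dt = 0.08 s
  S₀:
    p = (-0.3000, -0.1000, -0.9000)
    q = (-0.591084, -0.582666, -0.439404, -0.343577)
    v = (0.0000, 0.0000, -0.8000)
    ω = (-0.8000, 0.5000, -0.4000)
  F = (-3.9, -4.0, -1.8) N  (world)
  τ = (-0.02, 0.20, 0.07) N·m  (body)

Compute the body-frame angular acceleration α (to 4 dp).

α = (-0.4800, 1.2080, 0.7222)

gyro term ω×Iω = (0.0040, -0.0416, -0.0600)
(τ − ω×Iω)/I = (-0.4800, 1.2080, 0.7222)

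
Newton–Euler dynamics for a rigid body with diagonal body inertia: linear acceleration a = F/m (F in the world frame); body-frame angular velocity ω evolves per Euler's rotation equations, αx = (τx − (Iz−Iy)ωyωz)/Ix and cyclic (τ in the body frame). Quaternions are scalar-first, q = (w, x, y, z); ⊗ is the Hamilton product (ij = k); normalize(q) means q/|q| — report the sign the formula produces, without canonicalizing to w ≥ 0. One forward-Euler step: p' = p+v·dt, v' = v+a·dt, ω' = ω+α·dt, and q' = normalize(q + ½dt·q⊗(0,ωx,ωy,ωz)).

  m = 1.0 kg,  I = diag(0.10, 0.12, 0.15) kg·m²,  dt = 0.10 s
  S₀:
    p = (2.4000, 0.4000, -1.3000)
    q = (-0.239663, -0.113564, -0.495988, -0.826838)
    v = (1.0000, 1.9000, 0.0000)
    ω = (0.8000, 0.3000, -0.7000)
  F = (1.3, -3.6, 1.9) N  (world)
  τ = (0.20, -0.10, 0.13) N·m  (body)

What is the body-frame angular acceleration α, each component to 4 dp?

α = (2.0630, -1.0667, 0.8347)

gyro term ω×Iω = (-0.0063, 0.0280, 0.0048)
angular accel α = (2.0630, -1.0667, 0.8347)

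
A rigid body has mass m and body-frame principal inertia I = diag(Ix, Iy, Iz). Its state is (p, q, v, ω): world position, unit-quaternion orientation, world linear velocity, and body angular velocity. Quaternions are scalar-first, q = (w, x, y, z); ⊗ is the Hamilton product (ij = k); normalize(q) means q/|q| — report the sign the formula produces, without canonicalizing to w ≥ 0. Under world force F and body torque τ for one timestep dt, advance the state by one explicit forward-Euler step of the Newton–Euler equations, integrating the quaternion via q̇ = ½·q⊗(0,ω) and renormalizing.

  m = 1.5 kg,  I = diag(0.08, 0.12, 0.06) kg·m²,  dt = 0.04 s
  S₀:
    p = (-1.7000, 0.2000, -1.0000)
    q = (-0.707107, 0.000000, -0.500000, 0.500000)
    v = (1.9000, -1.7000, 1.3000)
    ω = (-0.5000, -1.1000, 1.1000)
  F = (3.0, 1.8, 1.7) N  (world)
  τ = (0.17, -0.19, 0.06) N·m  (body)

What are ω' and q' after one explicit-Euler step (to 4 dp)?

ω' = (-0.4513, -1.1597, 1.1253)
q' = (-0.7287, 0.0071, -0.4892, 0.4792)

α = I⁻¹(τ − ω×Iω) = (1.2175, -1.4917, 0.6333)
ω + α·dt = (-0.4513, -1.1597, 1.1253)
Hamilton product q⊗(0,ω) = (-1.1000000, 0.3535535, 0.5278177, -1.0278177)
updated quaternion q' = (-0.7287, 0.0071, -0.4892, 0.4792)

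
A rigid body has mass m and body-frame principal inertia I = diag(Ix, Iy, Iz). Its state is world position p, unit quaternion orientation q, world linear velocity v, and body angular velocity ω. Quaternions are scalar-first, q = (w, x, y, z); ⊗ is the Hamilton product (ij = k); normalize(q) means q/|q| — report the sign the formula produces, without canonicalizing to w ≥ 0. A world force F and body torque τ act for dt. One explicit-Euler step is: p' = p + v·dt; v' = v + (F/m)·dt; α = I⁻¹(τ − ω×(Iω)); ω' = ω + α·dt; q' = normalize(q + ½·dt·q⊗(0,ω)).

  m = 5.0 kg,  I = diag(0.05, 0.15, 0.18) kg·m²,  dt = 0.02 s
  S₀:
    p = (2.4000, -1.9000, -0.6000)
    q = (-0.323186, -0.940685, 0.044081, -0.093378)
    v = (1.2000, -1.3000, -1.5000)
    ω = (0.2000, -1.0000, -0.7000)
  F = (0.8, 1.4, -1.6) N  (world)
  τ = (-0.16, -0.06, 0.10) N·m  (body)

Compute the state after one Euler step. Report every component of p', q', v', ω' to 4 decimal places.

a = F/m = (0.1600, 0.2800, -0.3200)
p' = p + v·dt = (2.4240, -1.9260, -0.6300)
v + (F/m)dt = (1.2032, -1.2944, -1.5064)
ω×(Iω) gyroscopic = (0.0210, 0.0182, -0.0200)
angular accel α = (-3.6200, -0.5213, 0.6667)
ω + α·dt = (0.1276, -1.0104, -0.6867)
2q̇ = q⊗(0,ω) = (0.1668534, -0.1888719, -0.3539691, 1.1580990)
q + ½dt·q⊗(0,ω), renormalized = (-0.3215, -0.9425, 0.0405, -0.0818)

p' = (2.4240, -1.9260, -0.6300)
q' = (-0.3215, -0.9425, 0.0405, -0.0818)
v' = (1.2032, -1.2944, -1.5064)
ω' = (0.1276, -1.0104, -0.6867)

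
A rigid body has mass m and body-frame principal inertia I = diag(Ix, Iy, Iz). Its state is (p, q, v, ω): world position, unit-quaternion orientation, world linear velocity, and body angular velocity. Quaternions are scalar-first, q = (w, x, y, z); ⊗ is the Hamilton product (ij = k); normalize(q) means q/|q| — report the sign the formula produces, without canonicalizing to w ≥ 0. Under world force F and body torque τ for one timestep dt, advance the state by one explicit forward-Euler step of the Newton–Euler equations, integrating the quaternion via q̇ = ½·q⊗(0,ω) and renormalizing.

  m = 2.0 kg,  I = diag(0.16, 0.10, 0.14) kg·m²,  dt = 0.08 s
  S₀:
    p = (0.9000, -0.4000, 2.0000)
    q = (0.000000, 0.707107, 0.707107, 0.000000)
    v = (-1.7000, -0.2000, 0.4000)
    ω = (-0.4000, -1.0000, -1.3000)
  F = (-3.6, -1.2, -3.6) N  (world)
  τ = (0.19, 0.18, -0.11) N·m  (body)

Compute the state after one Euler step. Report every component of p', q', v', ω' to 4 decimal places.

(τ − ω×Iω)/I = (0.8625, 1.6960, -0.6143)
ω' = ω + α·dt = (-0.3310, -0.8643, -1.3491)
q⊗(0,ω) = (0.9899498, -0.9192391, 0.9192391, -0.4242642)
q' = normalize(q + ½dt·q⊗(0,ω)) = (0.0395, 0.6688, 0.7422, -0.0169)
p' = p + v·dt = (0.7640, -0.4160, 2.0320)
new velocity v' = (-1.8440, -0.2480, 0.2560)

p' = (0.7640, -0.4160, 2.0320)
q' = (0.0395, 0.6688, 0.7422, -0.0169)
v' = (-1.8440, -0.2480, 0.2560)
ω' = (-0.3310, -0.8643, -1.3491)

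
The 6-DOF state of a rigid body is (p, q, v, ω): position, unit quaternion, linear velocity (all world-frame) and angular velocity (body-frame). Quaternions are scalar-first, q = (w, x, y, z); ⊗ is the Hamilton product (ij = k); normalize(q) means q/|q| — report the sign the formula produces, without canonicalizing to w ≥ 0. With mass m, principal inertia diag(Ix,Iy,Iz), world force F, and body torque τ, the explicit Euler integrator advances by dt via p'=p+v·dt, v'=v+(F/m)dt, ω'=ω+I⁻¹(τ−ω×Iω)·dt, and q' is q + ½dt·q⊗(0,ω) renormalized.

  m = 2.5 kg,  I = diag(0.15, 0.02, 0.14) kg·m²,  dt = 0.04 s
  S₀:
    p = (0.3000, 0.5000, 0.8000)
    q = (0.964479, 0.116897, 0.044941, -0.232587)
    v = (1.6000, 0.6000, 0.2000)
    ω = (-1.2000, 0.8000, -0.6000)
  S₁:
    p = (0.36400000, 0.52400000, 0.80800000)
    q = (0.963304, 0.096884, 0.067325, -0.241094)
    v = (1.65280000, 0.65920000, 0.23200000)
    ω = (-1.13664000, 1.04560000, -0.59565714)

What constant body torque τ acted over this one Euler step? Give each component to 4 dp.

τ = (0.1800, 0.1300, 0.1400)

ω₁ − ω₀ = (0.06336000, 0.24560000, 0.00434286)
ω₀×(Iω₀) = (-0.0576, 0.0072, 0.1248)
I·α + gyro = (0.1800, 0.1300, 0.1400)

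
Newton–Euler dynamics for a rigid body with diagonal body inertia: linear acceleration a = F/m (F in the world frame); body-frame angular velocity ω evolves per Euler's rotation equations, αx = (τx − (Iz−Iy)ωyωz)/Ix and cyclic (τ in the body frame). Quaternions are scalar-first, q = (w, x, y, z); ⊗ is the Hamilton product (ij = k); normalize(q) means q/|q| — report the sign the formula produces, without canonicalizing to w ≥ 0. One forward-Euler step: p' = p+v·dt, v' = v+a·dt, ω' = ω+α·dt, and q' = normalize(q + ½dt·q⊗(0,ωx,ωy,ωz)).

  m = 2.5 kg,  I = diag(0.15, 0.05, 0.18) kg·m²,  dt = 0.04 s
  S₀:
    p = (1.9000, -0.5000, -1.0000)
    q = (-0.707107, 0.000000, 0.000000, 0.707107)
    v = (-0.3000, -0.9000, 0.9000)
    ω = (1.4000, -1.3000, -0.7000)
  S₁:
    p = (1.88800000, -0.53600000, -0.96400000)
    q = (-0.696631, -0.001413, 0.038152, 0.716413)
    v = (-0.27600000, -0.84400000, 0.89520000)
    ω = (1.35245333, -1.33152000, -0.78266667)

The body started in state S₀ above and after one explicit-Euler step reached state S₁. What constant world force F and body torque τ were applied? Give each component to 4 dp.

Δω = ω₁−ω₀ = (-0.04754667, -0.03152000, -0.08266667)
ω₀×(Iω₀) = (0.1183, 0.0294, 0.1820)
τ = I·(Δω/dt) + ω₀×(Iω₀) = (-0.0600, -0.0100, -0.1900)
velocity change Δv = (0.02400000, 0.05600000, -0.00480000)
F = m·Δv/dt = (1.5000, 3.5000, -0.3000)

F = (1.5000, 3.5000, -0.3000)
τ = (-0.0600, -0.0100, -0.1900)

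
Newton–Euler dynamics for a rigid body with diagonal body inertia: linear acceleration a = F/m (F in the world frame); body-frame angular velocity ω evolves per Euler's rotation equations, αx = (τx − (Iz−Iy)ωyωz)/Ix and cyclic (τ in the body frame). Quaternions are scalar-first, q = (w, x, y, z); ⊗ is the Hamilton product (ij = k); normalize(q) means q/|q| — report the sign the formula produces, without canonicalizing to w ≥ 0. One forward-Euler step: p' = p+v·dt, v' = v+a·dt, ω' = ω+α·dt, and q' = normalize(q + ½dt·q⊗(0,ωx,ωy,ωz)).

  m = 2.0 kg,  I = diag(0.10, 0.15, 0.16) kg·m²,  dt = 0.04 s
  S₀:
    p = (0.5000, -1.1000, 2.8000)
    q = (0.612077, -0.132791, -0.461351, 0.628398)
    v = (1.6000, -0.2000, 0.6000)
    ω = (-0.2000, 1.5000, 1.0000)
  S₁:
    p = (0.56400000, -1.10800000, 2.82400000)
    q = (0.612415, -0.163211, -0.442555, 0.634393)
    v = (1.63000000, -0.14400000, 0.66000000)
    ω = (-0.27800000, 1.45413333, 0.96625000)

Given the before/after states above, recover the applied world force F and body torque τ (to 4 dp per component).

F = (1.5000, 2.8000, 3.0000)
τ = (-0.1800, -0.1600, -0.1500)

rate change Δω = (-0.07800000, -0.04586667, -0.03375000)
ω₀×(Iω₀) = (0.0150, 0.0120, -0.0150)
applied torque τ = (-0.1800, -0.1600, -0.1500)
v₁ − v₀ = (0.03000000, 0.05600000, 0.06000000)
applied force F = (1.5000, 2.8000, 3.0000)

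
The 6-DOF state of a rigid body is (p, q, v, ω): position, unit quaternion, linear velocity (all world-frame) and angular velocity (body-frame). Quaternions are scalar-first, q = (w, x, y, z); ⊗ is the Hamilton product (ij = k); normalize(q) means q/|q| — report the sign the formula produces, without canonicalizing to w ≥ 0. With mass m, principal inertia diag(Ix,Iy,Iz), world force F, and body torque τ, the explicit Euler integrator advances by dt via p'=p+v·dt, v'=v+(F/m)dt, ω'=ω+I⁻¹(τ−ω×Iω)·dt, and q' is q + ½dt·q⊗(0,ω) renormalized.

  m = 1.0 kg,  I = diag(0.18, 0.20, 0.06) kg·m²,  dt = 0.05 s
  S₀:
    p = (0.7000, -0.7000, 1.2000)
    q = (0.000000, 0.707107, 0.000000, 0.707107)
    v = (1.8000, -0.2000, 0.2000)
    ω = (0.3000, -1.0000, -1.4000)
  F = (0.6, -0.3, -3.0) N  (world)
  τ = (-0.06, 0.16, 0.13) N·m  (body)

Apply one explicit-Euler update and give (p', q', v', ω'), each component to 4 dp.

p' = (0.7900, -0.7100, 1.2100)
q' = (0.0194, 0.7241, 0.0300, 0.6888)
v' = (1.8300, -0.2150, 0.0500)
ω' = (0.3378, -0.9474, -1.2867)

gyro term ω×Iω = (-0.1960, -0.0504, -0.0060)
angular accel α = (0.7556, 1.0520, 2.2667)
new body rate ω' = (0.3378, -0.9474, -1.2867)
q⊗(0,ω) = (0.7778177, 0.7071070, 1.2020819, -0.7071070)
updated quaternion q' = (0.0194, 0.7241, 0.0300, 0.6888)
a = F/m = (0.6000, -0.3000, -3.0000)
p' = p + v·dt = (0.7900, -0.7100, 1.2100)
new velocity v' = (1.8300, -0.2150, 0.0500)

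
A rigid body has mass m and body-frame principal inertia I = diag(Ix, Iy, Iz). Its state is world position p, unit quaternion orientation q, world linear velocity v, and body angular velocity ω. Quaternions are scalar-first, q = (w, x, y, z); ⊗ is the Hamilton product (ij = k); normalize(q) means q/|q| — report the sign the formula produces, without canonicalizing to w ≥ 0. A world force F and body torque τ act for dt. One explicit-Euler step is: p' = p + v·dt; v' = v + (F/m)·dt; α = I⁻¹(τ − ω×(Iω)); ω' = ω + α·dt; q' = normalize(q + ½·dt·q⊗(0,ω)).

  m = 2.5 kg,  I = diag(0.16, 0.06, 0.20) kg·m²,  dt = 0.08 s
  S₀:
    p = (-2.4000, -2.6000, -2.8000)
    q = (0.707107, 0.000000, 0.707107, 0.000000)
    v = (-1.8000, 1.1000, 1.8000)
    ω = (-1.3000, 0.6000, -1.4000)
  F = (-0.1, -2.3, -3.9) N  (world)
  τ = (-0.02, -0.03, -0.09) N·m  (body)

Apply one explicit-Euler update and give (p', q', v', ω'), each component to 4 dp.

p' = (-2.5440, -2.5120, -2.6560)
q' = (0.6879, -0.0761, 0.7218, -0.0028)
v' = (-1.8032, 1.0264, 1.6752)
ω' = (-1.2512, 0.6571, -1.4672)

p + v·dt = (-2.5440, -2.5120, -2.6560)
v' = v + a·dt = (-1.8032, 1.0264, 1.6752)
precession coupling ω×(Iω) = (-0.1176, -0.0728, 0.0780)
angular accel α = (0.6100, 0.7133, -0.8400)
ω' = ω + α·dt = (-1.2512, 0.6571, -1.4672)
2q̇ = q⊗(0,ω) = (-0.4242642, -1.9091889, 0.4242642, -0.0707107)
q + ½dt·q⊗(0,ω), renormalized = (0.6879, -0.0761, 0.7218, -0.0028)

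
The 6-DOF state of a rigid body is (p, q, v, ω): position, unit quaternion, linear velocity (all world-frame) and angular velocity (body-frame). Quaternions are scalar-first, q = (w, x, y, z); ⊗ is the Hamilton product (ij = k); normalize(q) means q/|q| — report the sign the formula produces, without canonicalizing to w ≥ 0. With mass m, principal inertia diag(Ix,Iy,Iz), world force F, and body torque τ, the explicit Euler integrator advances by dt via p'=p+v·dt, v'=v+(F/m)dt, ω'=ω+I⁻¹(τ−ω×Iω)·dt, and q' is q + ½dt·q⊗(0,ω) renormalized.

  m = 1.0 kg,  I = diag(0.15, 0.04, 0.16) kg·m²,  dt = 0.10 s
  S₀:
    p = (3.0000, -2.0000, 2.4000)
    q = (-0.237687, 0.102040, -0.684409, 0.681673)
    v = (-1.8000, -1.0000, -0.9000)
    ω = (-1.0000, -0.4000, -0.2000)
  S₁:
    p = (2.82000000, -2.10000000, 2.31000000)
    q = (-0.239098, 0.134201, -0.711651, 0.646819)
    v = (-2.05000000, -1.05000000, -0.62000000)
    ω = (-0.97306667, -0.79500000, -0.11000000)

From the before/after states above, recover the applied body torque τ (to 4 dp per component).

τ = (0.0500, -0.1600, 0.1000)

rate change Δω = (0.02693333, -0.39500000, 0.09000000)
I·α + gyro = (0.0500, -0.1600, 0.1000)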